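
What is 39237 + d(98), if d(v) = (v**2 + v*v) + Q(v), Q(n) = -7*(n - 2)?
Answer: 57773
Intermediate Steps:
Q(n) = 14 - 7*n (Q(n) = -7*(-2 + n) = 14 - 7*n)
d(v) = 14 - 7*v + 2*v**2 (d(v) = (v**2 + v*v) + (14 - 7*v) = (v**2 + v**2) + (14 - 7*v) = 2*v**2 + (14 - 7*v) = 14 - 7*v + 2*v**2)
39237 + d(98) = 39237 + (14 - 7*98 + 2*98**2) = 39237 + (14 - 686 + 2*9604) = 39237 + (14 - 686 + 19208) = 39237 + 18536 = 57773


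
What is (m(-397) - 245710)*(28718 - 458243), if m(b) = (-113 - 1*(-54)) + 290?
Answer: 105439367475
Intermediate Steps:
m(b) = 231 (m(b) = (-113 + 54) + 290 = -59 + 290 = 231)
(m(-397) - 245710)*(28718 - 458243) = (231 - 245710)*(28718 - 458243) = -245479*(-429525) = 105439367475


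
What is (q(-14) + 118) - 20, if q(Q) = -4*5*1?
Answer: 78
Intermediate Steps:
q(Q) = -20 (q(Q) = -20*1 = -20)
(q(-14) + 118) - 20 = (-20 + 118) - 20 = 98 - 20 = 78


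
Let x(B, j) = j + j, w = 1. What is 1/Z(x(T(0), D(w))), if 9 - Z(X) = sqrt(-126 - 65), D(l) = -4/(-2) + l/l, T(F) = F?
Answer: 9/272 + I*sqrt(191)/272 ≈ 0.033088 + 0.05081*I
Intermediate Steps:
D(l) = 3 (D(l) = -4*(-1/2) + 1 = 2 + 1 = 3)
x(B, j) = 2*j
Z(X) = 9 - I*sqrt(191) (Z(X) = 9 - sqrt(-126 - 65) = 9 - sqrt(-191) = 9 - I*sqrt(191))
1/Z(x(T(0), D(w))) = 1/(9 - I*sqrt(191))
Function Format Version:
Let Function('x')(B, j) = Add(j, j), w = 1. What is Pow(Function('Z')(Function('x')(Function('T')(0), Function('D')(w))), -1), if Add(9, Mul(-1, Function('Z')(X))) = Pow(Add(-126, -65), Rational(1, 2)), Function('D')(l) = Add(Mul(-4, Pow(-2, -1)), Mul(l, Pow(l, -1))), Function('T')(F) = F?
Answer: Add(Rational(9, 272), Mul(Rational(1, 272), I, Pow(191, Rational(1, 2)))) ≈ Add(0.033088, Mul(0.050810, I))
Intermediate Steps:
Function('D')(l) = 3 (Function('D')(l) = Add(Mul(-4, Rational(-1, 2)), 1) = Add(2, 1) = 3)
Function('x')(B, j) = Mul(2, j)
Function('Z')(X) = Add(9, Mul(-1, I, Pow(191, Rational(1, 2)))) (Function('Z')(X) = Add(9, Mul(-1, Pow(Add(-126, -65), Rational(1, 2)))) = Add(9, Mul(-1, Pow(-191, Rational(1, 2)))) = Add(9, Mul(-1, Mul(I, Pow(191, Rational(1, 2))))) = Add(9, Mul(-1, I, Pow(191, Rational(1, 2)))))
Pow(Function('Z')(Function('x')(Function('T')(0), Function('D')(w))), -1) = Pow(Add(9, Mul(-1, I, Pow(191, Rational(1, 2)))), -1)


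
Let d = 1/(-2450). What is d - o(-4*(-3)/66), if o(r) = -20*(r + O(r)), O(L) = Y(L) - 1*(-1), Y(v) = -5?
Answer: -2058011/26950 ≈ -76.364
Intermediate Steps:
O(L) = -4 (O(L) = -5 - 1*(-1) = -5 + 1 = -4)
o(r) = 80 - 20*r (o(r) = -20*(r - 4) = -20*(-4 + r) = 80 - 20*r)
d = -1/2450 ≈ -0.00040816
d - o(-4*(-3)/66) = -1/2450 - (80 - 20*(-4*(-3))/66) = -1/2450 - (80 - 240/66) = -1/2450 - (80 - 20*2/11) = -1/2450 - (80 - 40/11) = -1/2450 - 1*840/11 = -1/2450 - 840/11 = -2058011/26950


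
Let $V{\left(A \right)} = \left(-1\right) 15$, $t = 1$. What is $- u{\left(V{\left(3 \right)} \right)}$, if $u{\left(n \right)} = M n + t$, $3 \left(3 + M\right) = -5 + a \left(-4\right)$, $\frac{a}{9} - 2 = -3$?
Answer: $109$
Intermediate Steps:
$a = -9$ ($a = 18 + 9 \left(-3\right) = 18 - 27 = -9$)
$V{\left(A \right)} = -15$
$M = \frac{22}{3}$ ($M = -3 + \frac{-5 - -36}{3} = -3 + \frac{-5 + 36}{3} = -3 + \frac{1}{3} \cdot 31 = -3 + \frac{31}{3} = \frac{22}{3} \approx 7.3333$)
$u{\left(n \right)} = 1 + \frac{22 n}{3}$ ($u{\left(n \right)} = \frac{22 n}{3} + 1 = 1 + \frac{22 n}{3}$)
$- u{\left(V{\left(3 \right)} \right)} = - (1 + \frac{22}{3} \left(-15\right)) = - (1 - 110) = \left(-1\right) \left(-109\right) = 109$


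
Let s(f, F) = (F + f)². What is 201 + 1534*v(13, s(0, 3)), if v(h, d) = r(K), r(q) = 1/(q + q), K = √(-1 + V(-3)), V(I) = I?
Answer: 201 - 767*I/2 ≈ 201.0 - 383.5*I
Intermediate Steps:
K = 2*I (K = √(-1 - 3) = √(-4) = 2*I ≈ 2.0*I)
r(q) = 1/(2*q)
v(h, d) = -I/4 (v(h, d) = 1/(2*((2*I))) = (-I/2)/2 = -I/4)
201 + 1534*v(13, s(0, 3)) = 201 + 1534*(-I/4) = 201 - 767*I/2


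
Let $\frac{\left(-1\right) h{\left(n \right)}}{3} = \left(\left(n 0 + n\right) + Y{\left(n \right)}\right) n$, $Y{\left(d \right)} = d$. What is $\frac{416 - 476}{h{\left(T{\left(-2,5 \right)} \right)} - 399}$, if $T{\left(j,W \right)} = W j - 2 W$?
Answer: $\frac{20}{933} \approx 0.021436$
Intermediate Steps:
$T{\left(j,W \right)} = - 2 W + W j$
$h{\left(n \right)} = - 6 n^{2}$ ($h{\left(n \right)} = - 3 \left(\left(n 0 + n\right) + n\right) n = - 3 \left(\left(0 + n\right) + n\right) n = - 3 \left(n + n\right) n = - 3 \cdot 2 n n = - 3 \cdot 2 n^{2} = - 6 n^{2}$)
$\frac{416 - 476}{h{\left(T{\left(-2,5 \right)} \right)} - 399} = \frac{416 - 476}{- 6 \left(5 \left(-2 - 2\right)\right)^{2} - 399} = - \frac{60}{- 6 \left(5 \left(-4\right)\right)^{2} - 399} = - \frac{60}{- 6 \left(-20\right)^{2} - 399} = - \frac{60}{\left(-6\right) 400 - 399} = - \frac{60}{-2400 - 399} = - \frac{60}{-2799} = \left(-60\right) \left(- \frac{1}{2799}\right) = \frac{20}{933}$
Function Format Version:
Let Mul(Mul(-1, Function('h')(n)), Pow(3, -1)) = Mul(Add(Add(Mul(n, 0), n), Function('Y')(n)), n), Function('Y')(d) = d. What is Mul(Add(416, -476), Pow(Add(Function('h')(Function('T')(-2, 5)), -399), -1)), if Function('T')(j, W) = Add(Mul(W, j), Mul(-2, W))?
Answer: Rational(20, 933) ≈ 0.021436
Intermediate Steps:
Function('T')(j, W) = Add(Mul(-2, W), Mul(W, j))
Function('h')(n) = Mul(-6, Pow(n, 2)) (Function('h')(n) = Mul(-3, Mul(Add(Add(Mul(n, 0), n), n), n)) = Mul(-3, Mul(Add(Add(0, n), n), n)) = Mul(-3, Mul(Add(n, n), n)) = Mul(-3, Mul(Mul(2, n), n)) = Mul(-3, Mul(2, Pow(n, 2))) = Mul(-6, Pow(n, 2)))
Mul(Add(416, -476), Pow(Add(Function('h')(Function('T')(-2, 5)), -399), -1)) = Mul(Add(416, -476), Pow(Add(Mul(-6, Pow(Mul(5, Add(-2, -2)), 2)), -399), -1)) = Mul(-60, Pow(Add(Mul(-6, Pow(Mul(5, -4), 2)), -399), -1)) = Mul(-60, Pow(Add(Mul(-6, Pow(-20, 2)), -399), -1)) = Mul(-60, Pow(Add(Mul(-6, 400), -399), -1)) = Mul(-60, Pow(Add(-2400, -399), -1)) = Mul(-60, Pow(-2799, -1)) = Mul(-60, Rational(-1, 2799)) = Rational(20, 933)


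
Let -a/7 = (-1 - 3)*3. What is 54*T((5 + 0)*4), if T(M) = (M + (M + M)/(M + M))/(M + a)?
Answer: 567/52 ≈ 10.904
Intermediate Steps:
a = 84 (a = -7*(-1 - 3)*3 = -(-28)*3 = -7*(-12) = 84)
T(M) = (1 + M)/(84 + M) (T(M) = (M + (M + M)/(M + M))/(M + 84) = (M + (2*M)/((2*M)))/(84 + M) = (M + (2*M)*(1/(2*M)))/(84 + M) = (M + 1)/(84 + M) = (1 + M)/(84 + M))
54*T((5 + 0)*4) = 54*((1 + (5 + 0)*4)/(84 + (5 + 0)*4)) = 54*((1 + 5*4)/(84 + 5*4)) = 54*((1 + 20)/(84 + 20)) = 54*(21/104) = 567/52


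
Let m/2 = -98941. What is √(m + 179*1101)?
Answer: I*√803 ≈ 28.337*I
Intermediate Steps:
m = -197882 (m = 2*(-98941) = -197882)
√(m + 179*1101) = √(-197882 + 179*1101) = √(-197882 + 197079) = √(-803) = I*√803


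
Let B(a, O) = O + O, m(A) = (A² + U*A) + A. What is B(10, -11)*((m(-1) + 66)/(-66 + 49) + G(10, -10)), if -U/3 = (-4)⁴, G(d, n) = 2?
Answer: 17600/17 ≈ 1035.3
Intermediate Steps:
U = -768 (U = -3*(-4)⁴ = -3*256 = -768)
m(A) = A² - 767*A (m(A) = (A² - 768*A) + A = A² - 767*A)
B(a, O) = 2*O
B(10, -11)*((m(-1) + 66)/(-66 + 49) + G(10, -10)) = (2*(-11))*((-(-767 - 1) + 66)/(-66 + 49) + 2) = -22*((-1*(-768) + 66)/(-17) + 2) = -22*((768 + 66)*(-1/17) + 2) = -22*(834*(-1/17) + 2) = -22*(-834/17 + 2) = -22*(-800/17) = 17600/17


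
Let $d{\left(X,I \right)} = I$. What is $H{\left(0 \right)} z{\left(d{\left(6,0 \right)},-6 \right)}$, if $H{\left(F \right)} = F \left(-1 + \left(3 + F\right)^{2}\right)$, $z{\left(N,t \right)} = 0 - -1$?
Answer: $0$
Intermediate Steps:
$z{\left(N,t \right)} = 1$ ($z{\left(N,t \right)} = 0 + 1 = 1$)
$H{\left(0 \right)} z{\left(d{\left(6,0 \right)},-6 \right)} = 0 \left(-1 + \left(3 + 0\right)^{2}\right) 1 = 0 \left(-1 + 3^{2}\right) 1 = 0 \left(-1 + 9\right) 1 = 0 \cdot 8 \cdot 1 = 0 \cdot 1 = 0$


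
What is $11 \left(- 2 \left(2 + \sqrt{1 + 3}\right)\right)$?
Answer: $-88$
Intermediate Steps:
$11 \left(- 2 \left(2 + \sqrt{1 + 3}\right)\right) = 11 \left(- 2 \left(2 + \sqrt{4}\right)\right) = 11 \left(- 2 \left(2 + 2\right)\right) = 11 \left(\left(-2\right) 4\right) = 11 \left(-8\right) = -88$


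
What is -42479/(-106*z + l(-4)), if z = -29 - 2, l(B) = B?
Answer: -42479/3282 ≈ -12.943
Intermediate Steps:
z = -31
-42479/(-106*z + l(-4)) = -42479/(-106*(-31) - 4) = -42479/(3286 - 4) = -42479/3282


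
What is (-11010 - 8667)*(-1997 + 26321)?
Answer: -478623348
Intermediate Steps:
(-11010 - 8667)*(-1997 + 26321) = -19677*24324 = -478623348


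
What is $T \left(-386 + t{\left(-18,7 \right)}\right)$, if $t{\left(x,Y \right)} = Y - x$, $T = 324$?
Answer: $-116964$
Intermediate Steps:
$T \left(-386 + t{\left(-18,7 \right)}\right) = 324 \left(-386 + \left(7 - -18\right)\right) = 324 \left(-386 + \left(7 + 18\right)\right) = 324 \left(-386 + 25\right) = 324 \left(-361\right) = -116964$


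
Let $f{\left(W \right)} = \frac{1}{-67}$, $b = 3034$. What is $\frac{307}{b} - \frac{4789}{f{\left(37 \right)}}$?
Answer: $\frac{973498649}{3034} \approx 3.2086 \cdot 10^{5}$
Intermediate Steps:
$f{\left(W \right)} = - \frac{1}{67}$
$\frac{307}{b} - \frac{4789}{f{\left(37 \right)}} = \frac{307}{3034} - \frac{4789}{- \frac{1}{67}} = 307 \cdot \frac{1}{3034} - -320863 = \frac{307}{3034} + 320863 = \frac{973498649}{3034}$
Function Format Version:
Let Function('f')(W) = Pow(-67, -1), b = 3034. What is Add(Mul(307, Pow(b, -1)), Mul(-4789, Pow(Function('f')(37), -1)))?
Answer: Rational(973498649, 3034) ≈ 3.2086e+5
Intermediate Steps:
Function('f')(W) = Rational(-1, 67)
Add(Mul(307, Pow(b, -1)), Mul(-4789, Pow(Function('f')(37), -1))) = Add(Mul(307, Pow(3034, -1)), Mul(-4789, Pow(Rational(-1, 67), -1))) = Add(Mul(307, Rational(1, 3034)), Mul(-4789, -67)) = Add(Rational(307, 3034), 320863) = Rational(973498649, 3034)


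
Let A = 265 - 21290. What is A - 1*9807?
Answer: -30832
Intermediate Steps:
A = -21025
A - 1*9807 = -21025 - 1*9807 = -21025 - 9807 = -30832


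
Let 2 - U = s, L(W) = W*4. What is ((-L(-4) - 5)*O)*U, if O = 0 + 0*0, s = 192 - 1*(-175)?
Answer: 0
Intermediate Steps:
L(W) = 4*W
s = 367 (s = 192 + 175 = 367)
U = -365 (U = 2 - 1*367 = 2 - 367 = -365)
O = 0 (O = 0 + 0 = 0)
((-L(-4) - 5)*O)*U = ((-4*(-4) - 5)*0)*(-365) = ((-1*(-16) - 5)*0)*(-365) = ((16 - 5)*0)*(-365) = (11*0)*(-365) = 0*(-365) = 0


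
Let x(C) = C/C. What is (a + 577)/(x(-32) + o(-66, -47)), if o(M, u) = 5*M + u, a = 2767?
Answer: -418/47 ≈ -8.8936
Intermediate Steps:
x(C) = 1
o(M, u) = u + 5*M
(a + 577)/(x(-32) + o(-66, -47)) = (2767 + 577)/(1 + (-47 + 5*(-66))) = 3344/(1 + (-47 - 330)) = 3344/(1 - 377) = 3344/(-376) = 3344*(-1/376) = -418/47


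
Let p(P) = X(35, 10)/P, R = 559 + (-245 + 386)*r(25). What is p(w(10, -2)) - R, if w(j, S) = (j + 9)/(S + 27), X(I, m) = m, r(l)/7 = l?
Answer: -479196/19 ≈ -25221.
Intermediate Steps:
r(l) = 7*l
w(j, S) = (9 + j)/(27 + S)
R = 25234 (R = 559 + (-245 + 386)*(7*25) = 559 + 141*175 = 559 + 24675 = 25234)
p(P) = 10/P
p(w(10, -2)) - R = 10/(((9 + 10)/(27 - 2))) - 1*25234 = 10/((19/25)) - 25234 = 10/(((1/25)*19)) - 25234 = 10/(19/25) - 25234 = 10*(25/19) - 25234 = 250/19 - 25234 = -479196/19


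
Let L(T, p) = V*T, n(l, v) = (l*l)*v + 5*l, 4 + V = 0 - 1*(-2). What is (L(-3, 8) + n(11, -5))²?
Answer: 295936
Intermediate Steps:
V = -2 (V = -4 + (0 - 1*(-2)) = -4 + (0 + 2) = -4 + 2 = -2)
n(l, v) = 5*l + v*l² (n(l, v) = l²*v + 5*l = v*l² + 5*l = 5*l + v*l²)
L(T, p) = -2*T
(L(-3, 8) + n(11, -5))² = (-2*(-3) + 11*(5 + 11*(-5)))² = (6 + 11*(5 - 55))² = (6 + 11*(-50))² = (6 - 550)² = (-544)² = 295936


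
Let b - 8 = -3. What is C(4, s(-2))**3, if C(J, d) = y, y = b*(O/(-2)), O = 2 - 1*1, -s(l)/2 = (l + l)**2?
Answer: -125/8 ≈ -15.625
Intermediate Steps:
b = 5 (b = 8 - 3 = 5)
s(l) = -8*l**2 (s(l) = -2*(l + l)**2 = -2*4*l**2 = -8*l**2)
O = 1 (O = 2 - 1 = 1)
y = -5/2 (y = 5*(1/(-2)) = 5*(1*(-1/2)) = 5*(-1/2) = -5/2 ≈ -2.5000)
C(J, d) = -5/2
C(4, s(-2))**3 = (-5/2)**3 = -125/8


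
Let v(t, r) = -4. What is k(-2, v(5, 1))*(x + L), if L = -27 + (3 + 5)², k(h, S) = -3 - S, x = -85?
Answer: -48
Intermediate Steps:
L = 37 (L = -27 + 8² = -27 + 64 = 37)
k(-2, v(5, 1))*(x + L) = (-3 - 1*(-4))*(-85 + 37) = (-3 + 4)*(-48) = 1*(-48) = -48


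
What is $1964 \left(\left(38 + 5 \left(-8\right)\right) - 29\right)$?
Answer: $-60884$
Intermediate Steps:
$1964 \left(\left(38 + 5 \left(-8\right)\right) - 29\right) = 1964 \left(\left(38 - 40\right) - 29\right) = 1964 \left(-2 - 29\right) = 1964 \left(-31\right) = -60884$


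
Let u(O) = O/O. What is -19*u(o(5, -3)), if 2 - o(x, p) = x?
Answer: -19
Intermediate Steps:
o(x, p) = 2 - x
u(O) = 1
-19*u(o(5, -3)) = -19*1 = -19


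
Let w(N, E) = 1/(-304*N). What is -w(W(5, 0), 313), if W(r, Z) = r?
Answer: 1/1520 ≈ 0.00065789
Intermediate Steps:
w(N, E) = -1/(304*N)
-w(W(5, 0), 313) = -(-1)/(304*5) = -1*(-1/1520) = 1/1520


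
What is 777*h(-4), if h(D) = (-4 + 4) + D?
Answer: -3108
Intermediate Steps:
h(D) = D (h(D) = 0 + D = D)
777*h(-4) = 777*(-4) = -3108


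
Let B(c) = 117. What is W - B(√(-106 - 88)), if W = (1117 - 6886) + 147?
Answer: -5739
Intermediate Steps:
W = -5622 (W = -5769 + 147 = -5622)
W - B(√(-106 - 88)) = -5622 - 1*117 = -5622 - 117 = -5739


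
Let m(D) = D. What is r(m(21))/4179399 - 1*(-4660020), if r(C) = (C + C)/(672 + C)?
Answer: 642710736623342/137920167 ≈ 4.6600e+6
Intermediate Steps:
r(C) = 2*C/(672 + C) (r(C) = (2*C)/(672 + C) = 2*C/(672 + C))
r(m(21))/4179399 - 1*(-4660020) = (2*21/(672 + 21))/4179399 - 1*(-4660020) = (2*21/693)*(1/4179399) + 4660020 = (2*21*(1/693))*(1/4179399) + 4660020 = (2/33)*(1/4179399) + 4660020 = 2/137920167 + 4660020 = 642710736623342/137920167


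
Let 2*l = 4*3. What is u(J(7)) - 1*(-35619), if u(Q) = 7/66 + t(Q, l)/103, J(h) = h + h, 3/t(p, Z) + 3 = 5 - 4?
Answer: 121069292/3399 ≈ 35619.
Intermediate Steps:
l = 6 (l = (4*3)/2 = (½)*12 = 6)
t(p, Z) = -3/2 (t(p, Z) = 3/(-3 + (5 - 4)) = 3/(-3 + 1) = 3/(-2) = 3*(-½) = -3/2)
J(h) = 2*h
u(Q) = 311/3399 (u(Q) = 7/66 - 3/2/103 = 7*(1/66) - 3/2*1/103 = 7/66 - 3/206 = 311/3399)
u(J(7)) - 1*(-35619) = 311/3399 - 1*(-35619) = 311/3399 + 35619 = 121069292/3399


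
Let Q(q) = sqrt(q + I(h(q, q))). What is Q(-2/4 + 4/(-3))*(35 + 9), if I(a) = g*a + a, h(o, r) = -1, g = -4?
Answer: 22*sqrt(42)/3 ≈ 47.525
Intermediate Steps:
I(a) = -3*a (I(a) = -4*a + a = -3*a)
Q(q) = sqrt(3 + q) (Q(q) = sqrt(q - 3*(-1)) = sqrt(q + 3) = sqrt(3 + q))
Q(-2/4 + 4/(-3))*(35 + 9) = sqrt(3 + (-2/4 + 4/(-3)))*(35 + 9) = sqrt(3 + (-2*1/4 + 4*(-1/3)))*44 = sqrt(3 + (-1/2 - 4/3))*44 = sqrt(3 - 11/6)*44 = sqrt(7/6)*44 = (sqrt(42)/6)*44 = 22*sqrt(42)/3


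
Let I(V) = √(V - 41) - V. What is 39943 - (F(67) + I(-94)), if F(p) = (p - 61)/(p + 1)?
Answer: 1354863/34 - 3*I*√15 ≈ 39849.0 - 11.619*I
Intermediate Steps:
F(p) = (-61 + p)/(1 + p)
I(V) = √(-41 + V) - V
39943 - (F(67) + I(-94)) = 39943 - ((-61 + 67)/(1 + 67) + (√(-41 - 94) - 1*(-94))) = 39943 - (6/68 + (√(-135) + 94)) = 39943 - ((1/68)*6 + (3*I*√15 + 94)) = 39943 - (3/34 + (94 + 3*I*√15)) = 39943 - (3199/34 + 3*I*√15) = 39943 + (-3199/34 - 3*I*√15) = 1354863/34 - 3*I*√15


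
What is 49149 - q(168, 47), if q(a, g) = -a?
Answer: 49317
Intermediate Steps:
49149 - q(168, 47) = 49149 - (-1)*168 = 49149 - 1*(-168) = 49149 + 168 = 49317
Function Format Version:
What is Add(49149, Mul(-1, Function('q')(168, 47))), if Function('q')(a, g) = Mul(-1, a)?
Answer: 49317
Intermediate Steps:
Add(49149, Mul(-1, Function('q')(168, 47))) = Add(49149, Mul(-1, Mul(-1, 168))) = Add(49149, Mul(-1, -168)) = Add(49149, 168) = 49317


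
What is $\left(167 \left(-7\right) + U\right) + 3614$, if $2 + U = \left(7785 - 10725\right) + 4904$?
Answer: $4407$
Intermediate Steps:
$U = 1962$ ($U = -2 + \left(\left(7785 - 10725\right) + 4904\right) = -2 + \left(-2940 + 4904\right) = -2 + 1964 = 1962$)
$\left(167 \left(-7\right) + U\right) + 3614 = \left(167 \left(-7\right) + 1962\right) + 3614 = \left(-1169 + 1962\right) + 3614 = 793 + 3614 = 4407$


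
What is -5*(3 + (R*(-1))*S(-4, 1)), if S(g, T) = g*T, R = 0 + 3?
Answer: -75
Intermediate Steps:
R = 3
S(g, T) = T*g
-5*(3 + (R*(-1))*S(-4, 1)) = -5*(3 + (3*(-1))*(1*(-4))) = -5*(3 - 3*(-4)) = -5*(3 + 12) = -5*15 = -75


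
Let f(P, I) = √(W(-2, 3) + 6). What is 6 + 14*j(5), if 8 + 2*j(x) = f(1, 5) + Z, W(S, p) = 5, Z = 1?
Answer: -43 + 7*√11 ≈ -19.784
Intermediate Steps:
f(P, I) = √11 (f(P, I) = √(5 + 6) = √11)
j(x) = -7/2 + √11/2 (j(x) = -4 + (√11 + 1)/2 = -4 + (1 + √11)/2 = -4 + (½ + √11/2) = -7/2 + √11/2)
6 + 14*j(5) = 6 + 14*(-7/2 + √11/2) = 6 + (-49 + 7*√11) = -43 + 7*√11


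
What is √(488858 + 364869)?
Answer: 7*√17423 ≈ 923.97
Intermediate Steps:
√(488858 + 364869) = √853727 = 7*√17423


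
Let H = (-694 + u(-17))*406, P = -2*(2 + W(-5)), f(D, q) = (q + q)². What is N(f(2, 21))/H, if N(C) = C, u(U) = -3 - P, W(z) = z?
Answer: -126/20387 ≈ -0.0061804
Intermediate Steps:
f(D, q) = 4*q² (f(D, q) = (2*q)² = 4*q²)
P = 6 (P = -2*(2 - 5) = -2*(-3) = 6)
u(U) = -9 (u(U) = -3 - 1*6 = -3 - 6 = -9)
H = -285418 (H = (-694 - 9)*406 = -703*406 = -285418)
N(f(2, 21))/H = (4*21²)/(-285418) = (4*441)*(-1/285418) = 1764*(-1/285418) = -126/20387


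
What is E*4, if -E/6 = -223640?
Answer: 5367360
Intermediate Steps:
E = 1341840 (E = -6*(-223640) = 1341840)
E*4 = 1341840*4 = 5367360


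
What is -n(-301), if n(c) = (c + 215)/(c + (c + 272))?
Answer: -43/165 ≈ -0.26061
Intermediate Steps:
n(c) = (215 + c)/(272 + 2*c) (n(c) = (215 + c)/(c + (272 + c)) = (215 + c)/(272 + 2*c))
-n(-301) = -(215 - 301)/(2*(136 - 301)) = -(-86)/(2*(-165)) = -(-1)*(-86)/(2*165) = -1*43/165 = -43/165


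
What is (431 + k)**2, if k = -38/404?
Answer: 7576483849/40804 ≈ 1.8568e+5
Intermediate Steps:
k = -19/202 (k = -38*1/404 = -19/202 ≈ -0.094059)
(431 + k)**2 = (431 - 19/202)**2 = (87043/202)**2 = 7576483849/40804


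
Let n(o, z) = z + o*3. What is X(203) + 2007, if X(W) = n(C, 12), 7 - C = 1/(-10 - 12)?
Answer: 44883/22 ≈ 2040.1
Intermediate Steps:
C = 155/22 (C = 7 - 1/(-10 - 12) = 7 - 1/(-22) = 7 - 1*(-1/22) = 7 + 1/22 = 155/22 ≈ 7.0455)
n(o, z) = z + 3*o
X(W) = 729/22 (X(W) = 12 + 3*(155/22) = 12 + 465/22 = 729/22)
X(203) + 2007 = 729/22 + 2007 = 44883/22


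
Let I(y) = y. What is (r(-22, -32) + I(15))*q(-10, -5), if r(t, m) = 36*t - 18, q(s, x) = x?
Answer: 3975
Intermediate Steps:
r(t, m) = -18 + 36*t
(r(-22, -32) + I(15))*q(-10, -5) = ((-18 + 36*(-22)) + 15)*(-5) = ((-18 - 792) + 15)*(-5) = (-810 + 15)*(-5) = -795*(-5) = 3975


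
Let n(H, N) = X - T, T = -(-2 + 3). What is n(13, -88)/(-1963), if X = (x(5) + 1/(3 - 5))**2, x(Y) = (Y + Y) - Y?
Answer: -85/7852 ≈ -0.010825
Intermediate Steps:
x(Y) = Y (x(Y) = 2*Y - Y = Y)
X = 81/4 (X = (5 + 1/(3 - 5))**2 = (5 + 1/(-2))**2 = (5 - 1/2)**2 = (9/2)**2 = 81/4 ≈ 20.250)
T = -1 (T = -1*1 = -1)
n(H, N) = 85/4 (n(H, N) = 81/4 - 1*(-1) = 81/4 + 1 = 85/4)
n(13, -88)/(-1963) = (85/4)/(-1963) = (85/4)*(-1/1963) = -85/7852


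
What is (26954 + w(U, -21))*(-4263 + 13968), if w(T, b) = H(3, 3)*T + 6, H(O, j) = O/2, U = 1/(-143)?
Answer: 74830955685/286 ≈ 2.6165e+8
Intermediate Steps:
U = -1/143 ≈ -0.0069930
H(O, j) = O/2 (H(O, j) = O*(1/2) = O/2)
w(T, b) = 6 + 3*T/2 (w(T, b) = ((1/2)*3)*T + 6 = 3*T/2 + 6 = 6 + 3*T/2)
(26954 + w(U, -21))*(-4263 + 13968) = (26954 + (6 + (3/2)*(-1/143)))*(-4263 + 13968) = (26954 + (6 - 3/286))*9705 = (26954 + 1713/286)*9705 = (7710557/286)*9705 = 74830955685/286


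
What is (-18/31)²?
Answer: 324/961 ≈ 0.33715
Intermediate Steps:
(-18/31)² = 324/961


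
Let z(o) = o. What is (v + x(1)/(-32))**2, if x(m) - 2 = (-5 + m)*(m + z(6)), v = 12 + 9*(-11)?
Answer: 1901641/256 ≈ 7428.3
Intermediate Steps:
v = -87 (v = 12 - 99 = -87)
x(m) = 2 + (-5 + m)*(6 + m) (x(m) = 2 + (-5 + m)*(m + 6) = 2 + (-5 + m)*(6 + m))
(v + x(1)/(-32))**2 = (-87 + (-28 + 1 + 1**2)/(-32))**2 = (-87 + (-28 + 1 + 1)*(-1/32))**2 = (-87 - 26*(-1/32))**2 = (-87 + 13/16)**2 = (-1379/16)**2 = 1901641/256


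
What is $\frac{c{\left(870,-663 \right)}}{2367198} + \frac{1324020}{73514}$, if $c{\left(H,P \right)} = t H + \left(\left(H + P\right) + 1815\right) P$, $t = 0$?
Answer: $\frac{1429221119}{81931353} \approx 17.444$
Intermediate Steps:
$c{\left(H,P \right)} = P \left(1815 + H + P\right)$ ($c{\left(H,P \right)} = 0 H + \left(\left(H + P\right) + 1815\right) P = 0 + \left(1815 + H + P\right) P = 0 + P \left(1815 + H + P\right) = P \left(1815 + H + P\right)$)
$\frac{c{\left(870,-663 \right)}}{2367198} + \frac{1324020}{73514} = \frac{\left(-663\right) \left(1815 + 870 - 663\right)}{2367198} + \frac{1324020}{73514} = \left(-663\right) 2022 \cdot \frac{1}{2367198} + 1324020 \cdot \frac{1}{73514} = \left(-1340586\right) \frac{1}{2367198} + \frac{662010}{36757} = - \frac{74477}{131511} + \frac{662010}{36757} = \frac{1429221119}{81931353}$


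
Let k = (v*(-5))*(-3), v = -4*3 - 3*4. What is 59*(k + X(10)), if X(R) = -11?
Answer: -21889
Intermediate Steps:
v = -24 (v = -12 - 12 = -24)
k = -360 (k = -24*(-5)*(-3) = 120*(-3) = -360)
59*(k + X(10)) = 59*(-360 - 11) = 59*(-371) = -21889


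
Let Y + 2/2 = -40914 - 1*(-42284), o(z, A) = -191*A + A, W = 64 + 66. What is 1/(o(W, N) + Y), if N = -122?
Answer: 1/24549 ≈ 4.0735e-5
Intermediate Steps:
W = 130
o(z, A) = -190*A
Y = 1369 (Y = -1 + (-40914 - 1*(-42284)) = -1 + (-40914 + 42284) = -1 + 1370 = 1369)
1/(o(W, N) + Y) = 1/(-190*(-122) + 1369) = 1/(23180 + 1369) = 1/24549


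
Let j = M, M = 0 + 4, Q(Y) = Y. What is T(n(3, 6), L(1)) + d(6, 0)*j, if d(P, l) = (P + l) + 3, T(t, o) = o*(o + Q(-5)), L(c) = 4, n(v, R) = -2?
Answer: 32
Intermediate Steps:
M = 4
T(t, o) = o*(-5 + o) (T(t, o) = o*(o - 5) = o*(-5 + o))
d(P, l) = 3 + P + l
j = 4
T(n(3, 6), L(1)) + d(6, 0)*j = 4*(-5 + 4) + (3 + 6 + 0)*4 = 4*(-1) + 9*4 = -4 + 36 = 32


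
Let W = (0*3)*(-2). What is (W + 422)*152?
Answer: 64144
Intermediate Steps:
W = 0 (W = 0*(-2) = 0)
(W + 422)*152 = (0 + 422)*152 = 422*152 = 64144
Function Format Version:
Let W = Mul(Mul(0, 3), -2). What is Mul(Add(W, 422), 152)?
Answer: 64144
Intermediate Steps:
W = 0 (W = Mul(0, -2) = 0)
Mul(Add(W, 422), 152) = Mul(Add(0, 422), 152) = Mul(422, 152) = 64144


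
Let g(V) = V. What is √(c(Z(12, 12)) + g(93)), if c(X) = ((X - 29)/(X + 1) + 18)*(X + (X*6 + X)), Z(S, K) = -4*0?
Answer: √93 ≈ 9.6436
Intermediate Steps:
Z(S, K) = 0
c(X) = 8*X*(18 + (-29 + X)/(1 + X)) (c(X) = ((-29 + X)/(1 + X) + 18)*(X + (6*X + X)) = ((-29 + X)/(1 + X) + 18)*(X + 7*X) = (18 + (-29 + X)/(1 + X))*(8*X) = 8*X*(18 + (-29 + X)/(1 + X)))
√(c(Z(12, 12)) + g(93)) = √(8*0*(-11 + 19*0)/(1 + 0) + 93) = √(8*0*(-11 + 0)/1 + 93) = √(8*0*1*(-11) + 93) = √(0 + 93) = √93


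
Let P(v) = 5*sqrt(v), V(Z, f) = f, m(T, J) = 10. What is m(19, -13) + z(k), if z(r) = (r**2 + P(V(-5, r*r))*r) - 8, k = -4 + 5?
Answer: 8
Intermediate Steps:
k = 1
z(r) = -8 + r**2 + 5*r*sqrt(r**2) (z(r) = (r**2 + (5*sqrt(r*r))*r) - 8 = (r**2 + (5*sqrt(r**2))*r) - 8 = (r**2 + 5*r*sqrt(r**2)) - 8 = -8 + r**2 + 5*r*sqrt(r**2))
m(19, -13) + z(k) = 10 + (-8 + 1**2 + 5*1*sqrt(1**2)) = 10 + (-8 + 1 + 5*1*sqrt(1)) = 10 + (-8 + 1 + 5*1*1) = 10 + (-8 + 1 + 5) = 10 - 2 = 8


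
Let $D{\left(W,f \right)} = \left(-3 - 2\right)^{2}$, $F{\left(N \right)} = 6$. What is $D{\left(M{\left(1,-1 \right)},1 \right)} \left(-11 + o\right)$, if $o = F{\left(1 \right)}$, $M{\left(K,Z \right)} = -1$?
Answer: $-125$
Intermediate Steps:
$o = 6$
$D{\left(W,f \right)} = 25$ ($D{\left(W,f \right)} = \left(-5\right)^{2} = 25$)
$D{\left(M{\left(1,-1 \right)},1 \right)} \left(-11 + o\right) = 25 \left(-11 + 6\right) = 25 \left(-5\right) = -125$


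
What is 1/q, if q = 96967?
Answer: 1/96967 ≈ 1.0313e-5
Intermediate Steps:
1/q = 1/96967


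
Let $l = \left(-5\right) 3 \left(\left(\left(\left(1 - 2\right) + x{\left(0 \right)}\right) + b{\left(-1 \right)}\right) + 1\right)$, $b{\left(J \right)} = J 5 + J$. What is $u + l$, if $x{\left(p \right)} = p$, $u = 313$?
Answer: $403$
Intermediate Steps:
$b{\left(J \right)} = 6 J$ ($b{\left(J \right)} = 5 J + J = 6 J$)
$l = 90$ ($l = \left(-5\right) 3 \left(\left(\left(\left(1 - 2\right) + 0\right) + 6 \left(-1\right)\right) + 1\right) = - 15 \left(\left(\left(-1 + 0\right) - 6\right) + 1\right) = - 15 \left(\left(-1 - 6\right) + 1\right) = - 15 \left(-7 + 1\right) = \left(-15\right) \left(-6\right) = 90$)
$u + l = 313 + 90 = 403$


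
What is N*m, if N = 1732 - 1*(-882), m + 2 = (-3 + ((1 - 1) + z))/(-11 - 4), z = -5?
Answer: -57508/15 ≈ -3833.9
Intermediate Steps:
m = -22/15 (m = -2 + (-3 + ((1 - 1) - 5))/(-11 - 4) = -2 + (-3 + (0 - 5))/(-15) = -2 + (-3 - 5)*(-1/15) = -2 - 8*(-1/15) = -2 + 8/15 = -22/15 ≈ -1.4667)
N = 2614 (N = 1732 + 882 = 2614)
N*m = 2614*(-22/15) = -57508/15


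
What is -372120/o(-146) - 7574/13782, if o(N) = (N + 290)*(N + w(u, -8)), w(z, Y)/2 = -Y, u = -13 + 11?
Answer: 2308691/119444 ≈ 19.329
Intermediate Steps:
u = -2
w(z, Y) = -2*Y (w(z, Y) = 2*(-Y) = -2*Y)
o(N) = (16 + N)*(290 + N) (o(N) = (N + 290)*(N - 2*(-8)) = (290 + N)*(N + 16) = (290 + N)*(16 + N) = (16 + N)*(290 + N))
-372120/o(-146) - 7574/13782 = -372120/(4640 + (-146)² + 306*(-146)) - 7574/13782 = -372120/(4640 + 21316 - 44676) - 7574*1/13782 = -372120/(-18720) - 3787/6891 = -372120*(-1/18720) - 3787/6891 = 3101/156 - 3787/6891 = 2308691/119444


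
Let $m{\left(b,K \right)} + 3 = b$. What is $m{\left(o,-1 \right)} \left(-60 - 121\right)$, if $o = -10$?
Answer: $2353$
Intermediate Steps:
$m{\left(b,K \right)} = -3 + b$
$m{\left(o,-1 \right)} \left(-60 - 121\right) = \left(-3 - 10\right) \left(-60 - 121\right) = \left(-13\right) \left(-181\right) = 2353$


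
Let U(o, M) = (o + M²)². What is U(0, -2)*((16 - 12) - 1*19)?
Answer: -240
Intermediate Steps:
U(0, -2)*((16 - 12) - 1*19) = (0 + (-2)²)²*((16 - 12) - 1*19) = (0 + 4)²*(4 - 19) = 4²*(-15) = 16*(-15) = -240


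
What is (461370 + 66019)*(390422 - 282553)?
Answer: 56888924041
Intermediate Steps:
(461370 + 66019)*(390422 - 282553) = 527389*107869 = 56888924041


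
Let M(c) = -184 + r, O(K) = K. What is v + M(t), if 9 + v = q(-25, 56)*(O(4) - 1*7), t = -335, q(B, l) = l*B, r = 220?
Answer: 4227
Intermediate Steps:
q(B, l) = B*l
v = 4191 (v = -9 + (-25*56)*(4 - 1*7) = -9 - 1400*(4 - 7) = -9 - 1400*(-3) = -9 + 4200 = 4191)
M(c) = 36 (M(c) = -184 + 220 = 36)
v + M(t) = 4191 + 36 = 4227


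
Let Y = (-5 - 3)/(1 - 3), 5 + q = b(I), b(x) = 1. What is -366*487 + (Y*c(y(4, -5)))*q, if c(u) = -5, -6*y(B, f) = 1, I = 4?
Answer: -178162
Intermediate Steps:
y(B, f) = -1/6 (y(B, f) = -1/6*1 = -1/6)
q = -4 (q = -5 + 1 = -4)
Y = 4 (Y = -8/(-2) = -8*(-1/2) = 4)
-366*487 + (Y*c(y(4, -5)))*q = -366*487 + (4*(-5))*(-4) = -178242 - 20*(-4) = -178242 + 80 = -178162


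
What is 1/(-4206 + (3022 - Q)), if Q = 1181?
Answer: -1/2365 ≈ -0.00042283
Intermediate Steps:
1/(-4206 + (3022 - Q)) = 1/(-4206 + (3022 - 1*1181)) = 1/(-4206 + (3022 - 1181)) = 1/(-4206 + 1841) = 1/(-2365) = -1/2365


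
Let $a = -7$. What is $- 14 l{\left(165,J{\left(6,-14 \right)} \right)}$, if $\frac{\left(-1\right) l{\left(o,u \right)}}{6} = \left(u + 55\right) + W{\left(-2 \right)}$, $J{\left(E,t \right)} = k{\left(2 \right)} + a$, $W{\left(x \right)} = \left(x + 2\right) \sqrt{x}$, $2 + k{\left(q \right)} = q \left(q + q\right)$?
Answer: $4536$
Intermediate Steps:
$k{\left(q \right)} = -2 + 2 q^{2}$ ($k{\left(q \right)} = -2 + q \left(q + q\right) = -2 + q 2 q = -2 + 2 q^{2}$)
$W{\left(x \right)} = \sqrt{x} \left(2 + x\right)$ ($W{\left(x \right)} = \left(2 + x\right) \sqrt{x} = \sqrt{x} \left(2 + x\right)$)
$J{\left(E,t \right)} = -1$ ($J{\left(E,t \right)} = \left(-2 + 2 \cdot 2^{2}\right) - 7 = \left(-2 + 2 \cdot 4\right) - 7 = \left(-2 + 8\right) - 7 = 6 - 7 = -1$)
$l{\left(o,u \right)} = -330 - 6 u$ ($l{\left(o,u \right)} = - 6 \left(\left(u + 55\right) + \sqrt{-2} \left(2 - 2\right)\right) = - 6 \left(\left(55 + u\right) + i \sqrt{2} \cdot 0\right) = - 6 \left(\left(55 + u\right) + 0\right) = - 6 \left(55 + u\right) = -330 - 6 u$)
$- 14 l{\left(165,J{\left(6,-14 \right)} \right)} = - 14 \left(-330 - -6\right) = - 14 \left(-330 + 6\right) = \left(-14\right) \left(-324\right) = 4536$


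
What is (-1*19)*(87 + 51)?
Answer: -2622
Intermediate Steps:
(-1*19)*(87 + 51) = -19*138 = -2622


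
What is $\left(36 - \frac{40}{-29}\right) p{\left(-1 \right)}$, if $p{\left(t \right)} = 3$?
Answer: $\frac{3252}{29} \approx 112.14$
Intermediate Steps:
$\left(36 - \frac{40}{-29}\right) p{\left(-1 \right)} = \left(36 - \frac{40}{-29}\right) 3 = \left(36 - - \frac{40}{29}\right) 3 = \left(36 + \frac{40}{29}\right) 3 = \frac{1084}{29} \cdot 3 = \frac{3252}{29}$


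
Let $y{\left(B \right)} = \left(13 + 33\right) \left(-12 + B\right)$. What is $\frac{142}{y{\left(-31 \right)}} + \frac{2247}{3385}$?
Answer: $\frac{1981948}{3347765} \approx 0.59202$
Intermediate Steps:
$y{\left(B \right)} = -552 + 46 B$ ($y{\left(B \right)} = 46 \left(-12 + B\right) = -552 + 46 B$)
$\frac{142}{y{\left(-31 \right)}} + \frac{2247}{3385} = \frac{142}{-552 + 46 \left(-31\right)} + \frac{2247}{3385} = \frac{142}{-552 - 1426} + 2247 \cdot \frac{1}{3385} = \frac{142}{-1978} + \frac{2247}{3385} = 142 \left(- \frac{1}{1978}\right) + \frac{2247}{3385} = - \frac{71}{989} + \frac{2247}{3385} = \frac{1981948}{3347765}$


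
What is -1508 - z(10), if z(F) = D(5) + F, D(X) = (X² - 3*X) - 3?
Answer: -1525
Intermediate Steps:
D(X) = -3 + X² - 3*X
z(F) = 7 + F (z(F) = (-3 + 5² - 3*5) + F = (-3 + 25 - 15) + F = 7 + F)
-1508 - z(10) = -1508 - (7 + 10) = -1508 - 1*17 = -1508 - 17 = -1525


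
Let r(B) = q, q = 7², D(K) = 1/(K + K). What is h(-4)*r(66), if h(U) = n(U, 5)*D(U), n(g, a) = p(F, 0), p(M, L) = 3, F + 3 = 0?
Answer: -147/8 ≈ -18.375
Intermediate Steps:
F = -3 (F = -3 + 0 = -3)
n(g, a) = 3
D(K) = 1/(2*K)
q = 49
r(B) = 49
h(U) = 3/(2*U) (h(U) = 3*(1/(2*U)) = 3/(2*U))
h(-4)*r(66) = ((3/2)/(-4))*49 = ((3/2)*(-¼))*49 = -3/8*49 = -147/8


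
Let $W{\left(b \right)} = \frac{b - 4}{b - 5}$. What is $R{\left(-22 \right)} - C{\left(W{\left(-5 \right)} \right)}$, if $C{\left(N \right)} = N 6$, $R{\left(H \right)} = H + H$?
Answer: $- \frac{247}{5} \approx -49.4$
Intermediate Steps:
$R{\left(H \right)} = 2 H$
$W{\left(b \right)} = \frac{-4 + b}{-5 + b}$
$C{\left(N \right)} = 6 N$
$R{\left(-22 \right)} - C{\left(W{\left(-5 \right)} \right)} = 2 \left(-22\right) - 6 \frac{-4 - 5}{-5 - 5} = -44 - 6 \frac{1}{-10} \left(-9\right) = -44 - 6 \left(\left(- \frac{1}{10}\right) \left(-9\right)\right) = -44 - 6 \cdot \frac{9}{10} = -44 - \frac{27}{5} = - \frac{247}{5}$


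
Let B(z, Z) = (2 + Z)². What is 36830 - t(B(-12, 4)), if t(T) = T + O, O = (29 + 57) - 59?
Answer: 36767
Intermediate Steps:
O = 27 (O = 86 - 59 = 27)
t(T) = 27 + T (t(T) = T + 27 = 27 + T)
36830 - t(B(-12, 4)) = 36830 - (27 + (2 + 4)²) = 36830 - (27 + 6²) = 36830 - (27 + 36) = 36830 - 1*63 = 36830 - 63 = 36767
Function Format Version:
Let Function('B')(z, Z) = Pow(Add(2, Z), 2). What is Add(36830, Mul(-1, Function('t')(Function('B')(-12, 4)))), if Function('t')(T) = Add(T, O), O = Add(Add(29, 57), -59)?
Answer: 36767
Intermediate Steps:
O = 27 (O = Add(86, -59) = 27)
Function('t')(T) = Add(27, T) (Function('t')(T) = Add(T, 27) = Add(27, T))
Add(36830, Mul(-1, Function('t')(Function('B')(-12, 4)))) = Add(36830, Mul(-1, Add(27, Pow(Add(2, 4), 2)))) = Add(36830, Mul(-1, Add(27, Pow(6, 2)))) = Add(36830, Mul(-1, Add(27, 36))) = Add(36830, Mul(-1, 63)) = Add(36830, -63) = 36767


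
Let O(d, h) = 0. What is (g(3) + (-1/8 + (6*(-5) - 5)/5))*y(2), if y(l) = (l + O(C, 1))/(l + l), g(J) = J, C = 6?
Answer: -33/16 ≈ -2.0625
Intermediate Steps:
y(l) = 1/2 (y(l) = (l + 0)/(l + l) = l/((2*l)) = l*(1/(2*l)) = 1/2)
(g(3) + (-1/8 + (6*(-5) - 5)/5))*y(2) = (3 + (-1/8 + (6*(-5) - 5)/5))*(1/2) = (3 + (-1*1/8 + (-30 - 5)*(1/5)))*(1/2) = (3 + (-1/8 - 35*1/5))*(1/2) = (3 + (-1/8 - 7))*(1/2) = (3 - 57/8)*(1/2) = -33/8*1/2 = -33/16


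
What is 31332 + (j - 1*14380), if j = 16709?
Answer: 33661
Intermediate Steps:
31332 + (j - 1*14380) = 31332 + (16709 - 1*14380) = 31332 + (16709 - 14380) = 31332 + 2329 = 33661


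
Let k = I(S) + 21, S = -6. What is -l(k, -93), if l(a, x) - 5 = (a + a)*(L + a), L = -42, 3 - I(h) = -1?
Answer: 845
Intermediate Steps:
I(h) = 4 (I(h) = 3 - 1*(-1) = 3 + 1 = 4)
k = 25 (k = 4 + 21 = 25)
l(a, x) = 5 + 2*a*(-42 + a) (l(a, x) = 5 + (a + a)*(-42 + a) = 5 + (2*a)*(-42 + a) = 5 + 2*a*(-42 + a))
-l(k, -93) = -(5 - 84*25 + 2*25²) = -(5 - 2100 + 2*625) = -(5 - 2100 + 1250) = -1*(-845) = 845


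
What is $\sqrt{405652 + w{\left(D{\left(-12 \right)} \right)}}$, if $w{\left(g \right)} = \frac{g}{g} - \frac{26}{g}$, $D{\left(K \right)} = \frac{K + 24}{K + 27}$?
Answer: $\frac{\sqrt{1622482}}{2} \approx 636.88$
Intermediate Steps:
$D{\left(K \right)} = \frac{24 + K}{27 + K}$
$w{\left(g \right)} = 1 - \frac{26}{g}$
$\sqrt{405652 + w{\left(D{\left(-12 \right)} \right)}} = \sqrt{405652 + \frac{-26 + \frac{24 - 12}{27 - 12}}{\frac{1}{27 - 12} \left(24 - 12\right)}} = \sqrt{405652 + \frac{-26 + \frac{1}{15} \cdot 12}{\frac{1}{15} \cdot 12}} = \sqrt{405652 + \frac{-26 + \frac{4}{5}}{\frac{4}{5}}} = \sqrt{405652 + \frac{5}{4} \left(- \frac{126}{5}\right)} = \sqrt{405652 - \frac{63}{2}} = \sqrt{\frac{811241}{2}} = \frac{\sqrt{1622482}}{2}$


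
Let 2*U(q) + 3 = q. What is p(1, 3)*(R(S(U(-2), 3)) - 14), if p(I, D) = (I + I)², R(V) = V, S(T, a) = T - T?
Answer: -56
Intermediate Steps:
U(q) = -3/2 + q/2
S(T, a) = 0
p(I, D) = 4*I² (p(I, D) = (2*I)² = 4*I²)
p(1, 3)*(R(S(U(-2), 3)) - 14) = (4*1²)*(0 - 14) = (4*1)*(-14) = 4*(-14) = -56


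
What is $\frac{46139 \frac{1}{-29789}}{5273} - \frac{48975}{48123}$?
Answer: $- \frac{2565028621724}{2519678525277} \approx -1.018$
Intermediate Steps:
$\frac{46139 \frac{1}{-29789}}{5273} - \frac{48975}{48123} = 46139 \left(- \frac{1}{29789}\right) \frac{1}{5273} - \frac{16325}{16041} = \left(- \frac{46139}{29789}\right) \frac{1}{5273} - \frac{16325}{16041} = - \frac{46139}{157077397} - \frac{16325}{16041} = - \frac{2565028621724}{2519678525277}$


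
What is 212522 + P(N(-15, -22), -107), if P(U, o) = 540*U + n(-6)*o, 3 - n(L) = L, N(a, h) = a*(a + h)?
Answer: 511259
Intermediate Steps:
n(L) = 3 - L
P(U, o) = 9*o + 540*U (P(U, o) = 540*U + (3 - 1*(-6))*o = 540*U + (3 + 6)*o = 540*U + 9*o = 9*o + 540*U)
212522 + P(N(-15, -22), -107) = 212522 + (9*(-107) + 540*(-15*(-15 - 22))) = 212522 + (-963 + 540*(-15*(-37))) = 212522 + (-963 + 540*555) = 212522 + (-963 + 299700) = 212522 + 298737 = 511259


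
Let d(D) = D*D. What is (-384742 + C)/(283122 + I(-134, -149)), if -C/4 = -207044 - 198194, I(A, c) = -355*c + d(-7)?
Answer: 206035/56011 ≈ 3.6785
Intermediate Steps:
d(D) = D²
I(A, c) = 49 - 355*c (I(A, c) = -355*c + (-7)² = -355*c + 49 = 49 - 355*c)
C = 1620952 (C = -4*(-207044 - 198194) = -4*(-405238) = 1620952)
(-384742 + C)/(283122 + I(-134, -149)) = (-384742 + 1620952)/(283122 + (49 - 355*(-149))) = 1236210/(283122 + (49 + 52895)) = 1236210/(283122 + 52944) = 1236210/336066 = 1236210*(1/336066) = 206035/56011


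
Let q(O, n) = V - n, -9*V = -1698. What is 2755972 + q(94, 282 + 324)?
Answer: 8266664/3 ≈ 2.7556e+6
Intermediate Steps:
V = 566/3 (V = -1/9*(-1698) = 566/3 ≈ 188.67)
q(O, n) = 566/3 - n
2755972 + q(94, 282 + 324) = 2755972 + (566/3 - (282 + 324)) = 2755972 + (566/3 - 1*606) = 2755972 + (566/3 - 606) = 2755972 - 1252/3 = 8266664/3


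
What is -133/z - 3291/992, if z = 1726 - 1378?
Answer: -319301/86304 ≈ -3.6997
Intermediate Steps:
z = 348
-133/z - 3291/992 = -133/348 - 3291/992 = -319301/86304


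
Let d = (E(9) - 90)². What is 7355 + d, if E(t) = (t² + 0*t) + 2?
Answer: 7404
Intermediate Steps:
E(t) = 2 + t² (E(t) = (t² + 0) + 2 = t² + 2 = 2 + t²)
d = 49 (d = ((2 + 9²) - 90)² = ((2 + 81) - 90)² = (83 - 90)² = (-7)² = 49)
7355 + d = 7355 + 49 = 7404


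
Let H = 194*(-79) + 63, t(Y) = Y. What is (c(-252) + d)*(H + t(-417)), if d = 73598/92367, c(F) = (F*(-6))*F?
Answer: 551841452892800/92367 ≈ 5.9744e+9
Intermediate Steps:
c(F) = -6*F² (c(F) = (-6*F)*F = -6*F²)
H = -15263 (H = -15326 + 63 = -15263)
d = 73598/92367 (d = 73598*(1/92367) = 73598/92367 ≈ 0.79680)
(c(-252) + d)*(H + t(-417)) = (-6*(-252)² + 73598/92367)*(-15263 - 417) = (-6*63504 + 73598/92367)*(-15680) = (-381024 + 73598/92367)*(-15680) = -35193970210/92367*(-15680) = 551841452892800/92367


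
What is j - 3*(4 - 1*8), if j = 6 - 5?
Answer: 13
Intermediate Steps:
j = 1
j - 3*(4 - 1*8) = 1 - 3*(4 - 1*8) = 1 - 3*(4 - 8) = 1 - 3*(-4) = 1 + 12 = 13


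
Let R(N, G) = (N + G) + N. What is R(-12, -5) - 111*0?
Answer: -29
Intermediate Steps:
R(N, G) = G + 2*N (R(N, G) = (G + N) + N = G + 2*N)
R(-12, -5) - 111*0 = (-5 + 2*(-12)) - 111*0 = (-5 - 24) + 0 = -29 + 0 = -29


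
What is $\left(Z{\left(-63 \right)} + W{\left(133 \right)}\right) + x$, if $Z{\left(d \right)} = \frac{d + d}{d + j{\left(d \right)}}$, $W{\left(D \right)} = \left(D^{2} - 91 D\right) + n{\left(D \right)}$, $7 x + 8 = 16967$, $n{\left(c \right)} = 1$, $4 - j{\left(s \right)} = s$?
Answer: $\frac{111695}{14} \approx 7978.2$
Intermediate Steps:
$j{\left(s \right)} = 4 - s$
$x = \frac{16959}{7}$ ($x = - \frac{8}{7} + \frac{1}{7} \cdot 16967 = - \frac{8}{7} + \frac{16967}{7} = \frac{16959}{7} \approx 2422.7$)
$W{\left(D \right)} = 1 + D^{2} - 91 D$ ($W{\left(D \right)} = \left(D^{2} - 91 D\right) + 1 = 1 + D^{2} - 91 D$)
$Z{\left(d \right)} = \frac{d}{2}$ ($Z{\left(d \right)} = \frac{d + d}{d - \left(-4 + d\right)} = \frac{2 d}{4} = 2 d \frac{1}{4} = \frac{d}{2}$)
$\left(Z{\left(-63 \right)} + W{\left(133 \right)}\right) + x = \left(\frac{1}{2} \left(-63\right) + \left(1 + 133^{2} - 12103\right)\right) + \frac{16959}{7} = \left(- \frac{63}{2} + \left(1 + 17689 - 12103\right)\right) + \frac{16959}{7} = \left(- \frac{63}{2} + 5587\right) + \frac{16959}{7} = \frac{11111}{2} + \frac{16959}{7} = \frac{111695}{14}$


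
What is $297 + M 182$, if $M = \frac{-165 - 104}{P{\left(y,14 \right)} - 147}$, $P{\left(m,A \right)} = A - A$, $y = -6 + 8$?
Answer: $\frac{13231}{21} \approx 630.05$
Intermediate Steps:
$y = 2$
$P{\left(m,A \right)} = 0$
$M = \frac{269}{147}$ ($M = \frac{-165 - 104}{0 - 147} = - \frac{269}{-147} = \left(-269\right) \left(- \frac{1}{147}\right) = \frac{269}{147} \approx 1.8299$)
$297 + M 182 = 297 + \frac{269}{147} \cdot 182 = 297 + \frac{6994}{21} = \frac{13231}{21}$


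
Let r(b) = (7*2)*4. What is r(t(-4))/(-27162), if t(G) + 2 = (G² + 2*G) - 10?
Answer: -28/13581 ≈ -0.0020617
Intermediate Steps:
t(G) = -12 + G² + 2*G (t(G) = -2 + ((G² + 2*G) - 10) = -2 + (-10 + G² + 2*G) = -12 + G² + 2*G)
r(b) = 56 (r(b) = 14*4 = 56)
r(t(-4))/(-27162) = 56/(-27162) = 56*(-1/27162) = -28/13581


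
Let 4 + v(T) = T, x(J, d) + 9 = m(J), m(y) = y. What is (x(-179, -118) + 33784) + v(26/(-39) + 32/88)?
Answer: 1108526/33 ≈ 33592.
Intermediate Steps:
x(J, d) = -9 + J
v(T) = -4 + T
(x(-179, -118) + 33784) + v(26/(-39) + 32/88) = ((-9 - 179) + 33784) + (-4 + (26/(-39) + 32/88)) = (-188 + 33784) + (-4 + (26*(-1/39) + 32*(1/88))) = 33596 + (-4 + (-⅔ + 4/11)) = 33596 + (-4 - 10/33) = 33596 - 142/33 = 1108526/33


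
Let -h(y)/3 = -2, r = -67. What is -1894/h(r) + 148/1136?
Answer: -268837/852 ≈ -315.54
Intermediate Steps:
h(y) = 6 (h(y) = -3*(-2) = 6)
-1894/h(r) + 148/1136 = -1894/6 + 148/1136 = -1894*⅙ + 148*(1/1136) = -947/3 + 37/284 = -268837/852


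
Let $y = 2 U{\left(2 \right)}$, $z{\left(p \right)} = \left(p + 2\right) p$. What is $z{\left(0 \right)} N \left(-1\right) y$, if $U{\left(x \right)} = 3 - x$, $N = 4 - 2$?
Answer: $0$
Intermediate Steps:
$N = 2$
$z{\left(p \right)} = p \left(2 + p\right)$ ($z{\left(p \right)} = \left(2 + p\right) p = p \left(2 + p\right)$)
$y = 2$ ($y = 2 \left(3 - 2\right) = 2 \cdot 1 = 2$)
$z{\left(0 \right)} N \left(-1\right) y = 0 \left(2 + 0\right) 2 \left(-1\right) 2 = 0 \cdot 2 \cdot 2 \left(-1\right) 2 = 0 \cdot 2 \left(-1\right) 2 = 0 \left(-1\right) 2 = 0 \cdot 2 = 0$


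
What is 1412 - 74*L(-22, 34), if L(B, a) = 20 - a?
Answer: 2448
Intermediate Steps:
1412 - 74*L(-22, 34) = 1412 - 74*(20 - 1*34) = 1412 - 74*(20 - 34) = 1412 - 74*(-14) = 1412 + 1036 = 2448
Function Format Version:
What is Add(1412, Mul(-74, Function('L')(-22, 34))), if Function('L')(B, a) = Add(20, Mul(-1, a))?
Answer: 2448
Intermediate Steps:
Add(1412, Mul(-74, Function('L')(-22, 34))) = Add(1412, Mul(-74, Add(20, Mul(-1, 34)))) = Add(1412, Mul(-74, Add(20, -34))) = Add(1412, Mul(-74, -14)) = Add(1412, 1036) = 2448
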